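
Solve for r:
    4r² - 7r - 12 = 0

Discriminant: (-7)² − 4·4·(-12) = 241.
Quadratic formula: r = (7 ± √241) / 8.
So r = 7/8 + √(241)/8 ≈ 2.8155 or r = 7/8 - √(241)/8 ≈ -1.0655.

r = -1.0655 or r = 2.8155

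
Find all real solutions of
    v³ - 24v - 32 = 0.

Possible rational roots are divisors of -32. Testing v = -4 gives 0, so (v + 4) is a factor.
Divide: v³ - 24v - 32 = (v + 4)(v² - 4v - 8).
Apply the quadratic formula to v² - 4v - 8 = 0: v = (4 ± √48)/2, i.e. v ≈ 5.4641 or v ≈ -1.4641.

v = -4 or v = -1.4641 or v = 5.4641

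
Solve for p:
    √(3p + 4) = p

Square both sides: 3p + 4 = (p)².
Expand and rearrange: p² - 3p - 4 = 0.
Solving gives p = 4 or p = -1.
Check each candidate in the original equation:
  p = 4: √(16) = 4, while p = 4 — valid.
  p = -1: √(1) = 1, while p = -1 — extraneous.

p = 4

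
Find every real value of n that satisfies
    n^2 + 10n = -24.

Bring every term to one side: n^2 + 10n + 24 = 0.
Factor: (n + 6)(n + 4) = 0.
So n = -6 or n = -4.

n = -6 or n = -4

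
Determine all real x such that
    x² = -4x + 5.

x = -5 or x = 1

Bring every term to one side: x² + 4x - 5 = 0.
Factor: (x - 1)(x + 5) = 0.
So x = 1 or x = -5.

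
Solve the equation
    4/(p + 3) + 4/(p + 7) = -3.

Multiply both sides by (p + 3)(p + 7):
4(p + 7) + 4(p + 3) = -3(p + 3)(p + 7).
Expand and collect terms: -3p^2 - 38p - 103 = 0.
By the quadratic formula, p = (38 +/- sqrt(208)) / -6, so p ~= -8.737 or p ~= -3.9296.
Neither value makes a denominator zero (p != -3, p != -7), so both are valid.

p = -8.737 or p = -3.9296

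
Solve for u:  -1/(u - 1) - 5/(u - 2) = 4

u = 0.191 or u = 1.309

Multiply both sides by (u - 1)(u - 2):
-(u - 2) - 5(u - 1) = 4(u - 1)(u - 2).
Expand and collect terms: 4u² - 6u + 1 = 0.
By the quadratic formula, u = (6 ± √20) / 8, so u ≈ 1.309 or u ≈ 0.191.
Neither value makes a denominator zero (u ≠ 1, u ≠ 2), so both are valid.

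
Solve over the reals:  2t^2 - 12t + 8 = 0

t = 0.7639 or t = 5.2361

Discriminant: (-12)^2 - 4*2*8 = 80.
Quadratic formula: t = (12 +/- sqrt(80)) / 4.
So t = sqrt(5) + 3 ~= 5.2361 or t = 3 - sqrt(5) ~= 0.7639.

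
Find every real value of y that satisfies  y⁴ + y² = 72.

y = -2.8284 or y = 2.8284

Let u = y². The equation becomes u² + u - 72 = 0.
Factor: (u + 9)(u - 8) = 0, so u = -9 or u = 8.
y² = -9 < 0 has no real solution.
y² = 8 gives y = ±2·√(2) ≈ ±2.8284.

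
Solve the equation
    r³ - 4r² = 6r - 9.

r = -1.8541 or r = 1 or r = 4.8541

Rearrange: r³ - 4r² - 6r + 9 = 0.
Possible rational roots are divisors of 9. Testing r = 1 gives 0, so (r - 1) is a factor.
Divide: r³ - 4r² - 6r + 9 = (r - 1)(r² - 3r - 9).
Apply the quadratic formula to r² - 3r - 9 = 0: r = (3 ± √45)/2, i.e. r ≈ 4.8541 or r ≈ -1.8541.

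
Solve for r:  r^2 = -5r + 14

r = -7 or r = 2

Bring every term to one side: r^2 + 5r - 14 = 0.
Factor: (r - 2)(r + 7) = 0.
So r = 2 or r = -7.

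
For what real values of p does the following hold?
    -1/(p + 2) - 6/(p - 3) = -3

Multiply both sides by (p + 2)(p - 3):
-(p - 3) - 6(p + 2) = -3(p + 2)(p - 3).
Expand and collect terms: -3p^2 + 10p + 27 = 0.
By the quadratic formula, p = (-10 +/- sqrt(424)) / -6, so p ~= -1.7652 or p ~= 5.0985.
Neither value makes a denominator zero (p != -2, p != 3), so both are valid.

p = -1.7652 or p = 5.0985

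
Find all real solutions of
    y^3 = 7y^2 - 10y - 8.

y = -0.5616 or y = 3.5616 or y = 4

Rearrange: y^3 - 7y^2 + 10y + 8 = 0.
Possible rational roots are divisors of 8. Testing y = 4 gives 0, so (y - 4) is a factor.
Divide: y^3 - 7y^2 + 10y + 8 = (y - 4)(y^2 - 3y - 2).
Apply the quadratic formula to y^2 - 3y - 2 = 0: y = (3 +/- sqrt(17))/2, i.e. y ~= 3.5616 or y ~= -0.5616.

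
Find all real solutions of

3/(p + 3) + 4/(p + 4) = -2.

p = -7.1375 or p = -3.3625

Multiply both sides by (p + 3)(p + 4):
3(p + 4) + 4(p + 3) = -2(p + 3)(p + 4).
Expand and collect terms: -2p² - 21p - 48 = 0.
By the quadratic formula, p = (21 ± √57) / -4, so p ≈ -7.1375 or p ≈ -3.3625.
Neither value makes a denominator zero (p ≠ -3, p ≠ -4), so both are valid.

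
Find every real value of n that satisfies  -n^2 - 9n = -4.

Rearrange to standard form: -n^2 - 9n + 4 = 0.
Discriminant: (-9)^2 - 4*(-1)*4 = 97.
Quadratic formula: n = (9 +/- sqrt(97)) / (-2).
So n = -sqrt(97)/2 - 9/2 ~= -9.4244 or n = -9/2 + sqrt(97)/2 ~= 0.4244.

n = -9.4244 or n = 0.4244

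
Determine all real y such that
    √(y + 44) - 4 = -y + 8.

y = 5

Isolate the radical: √(y + 44) = -y + 12.
Square both sides: y + 44 = (-y + 12)².
Expand and rearrange: y² - 25y + 100 = 0.
Solving gives y = 20 or y = 5.
Check each candidate in the original equation:
  y = 20: √(64) = 8, while -y + 12 = -8 — extraneous.
  y = 5: √(49) = 7, while -y + 12 = 7 — valid.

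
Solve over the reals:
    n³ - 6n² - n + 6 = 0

Possible rational roots are divisors of 6. Testing n = 1 gives 0, so (n - 1) is a factor.
Divide: n³ - 6n² - n + 6 = (n - 1)(n² - 5n - 6).
Factor the quadratic: n = 6 or n = -1.

n = -1 or n = 1 or n = 6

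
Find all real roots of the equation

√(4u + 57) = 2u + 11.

Square both sides: 4u + 57 = (2u + 11)².
Expand and rearrange: 4u² + 40u + 64 = 0.
Solving gives u = -2 or u = -8.
Check each candidate in the original equation:
  u = -2: √(49) = 7, while 2u + 11 = 7 — valid.
  u = -8: √(25) = 5, while 2u + 11 = -5 — extraneous.

u = -2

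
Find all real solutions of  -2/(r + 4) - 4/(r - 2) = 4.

Multiply both sides by (r + 4)(r - 2):
-2(r - 2) - 4(r + 4) = 4(r + 4)(r - 2).
Expand and collect terms: 4r² + 14r - 20 = 0.
By the quadratic formula, r = (-14 ± √516) / 8, so r ≈ 1.0895 or r ≈ -4.5895.
Neither value makes a denominator zero (r ≠ -4, r ≠ 2), so both are valid.

r = -4.5895 or r = 1.0895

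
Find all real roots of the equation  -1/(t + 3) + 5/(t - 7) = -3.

Multiply both sides by (t + 3)(t - 7):
-(t - 7) + 5(t + 3) = -3(t + 3)(t - 7).
Expand and collect terms: -3t² + 8t + 41 = 0.
By the quadratic formula, t = (-8 ± √556) / -6, so t ≈ -2.5966 or t ≈ 5.2633.
Neither value makes a denominator zero (t ≠ -3, t ≠ 7), so both are valid.

t = -2.5966 or t = 5.2633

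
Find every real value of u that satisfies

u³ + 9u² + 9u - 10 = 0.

Possible rational roots are divisors of -10. Testing u = -2 gives 0, so (u + 2) is a factor.
Divide: u³ + 9u² + 9u - 10 = (u + 2)(u² + 7u - 5).
Apply the quadratic formula to u² + 7u - 5 = 0: u = (-7 ± √69)/2, i.e. u ≈ 0.6533 or u ≈ -7.6533.

u = -7.6533 or u = -2 or u = 0.6533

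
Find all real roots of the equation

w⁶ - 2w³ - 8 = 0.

w = -1.2599 or w = 1.5874

Let u = w³. The equation becomes u² - 2u - 8 = 0.
Factor: (u + 2)(u - 4) = 0, so u = -2 or u = 4.
w³ = -2 gives w = -∛(2) ≈ -1.2599.
w³ = 4 gives w = ∛(4) ≈ 1.5874.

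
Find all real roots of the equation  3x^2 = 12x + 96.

x = -4 or x = 8

Bring every term to one side: 3x^2 - 12x - 96 = 0.
Factor: 3(x - 8)(x + 4) = 0.
So x = 8 or x = -4.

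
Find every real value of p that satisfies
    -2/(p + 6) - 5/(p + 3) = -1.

Multiply both sides by (p + 6)(p + 3):
-2(p + 3) - 5(p + 6) = -(p + 6)(p + 3).
Expand and collect terms: -p² - 2p + 18 = 0.
By the quadratic formula, p = (2 ± √76) / -2, so p ≈ -5.3589 or p ≈ 3.3589.
Neither value makes a denominator zero (p ≠ -6, p ≠ -3), so both are valid.

p = -5.3589 or p = 3.3589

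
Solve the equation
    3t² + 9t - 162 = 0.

Factor: 3(t + 9)(t - 6) = 0.
So t = -9 or t = 6.

t = -9 or t = 6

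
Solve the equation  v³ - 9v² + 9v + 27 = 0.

Possible rational roots are divisors of 27. Testing v = 3 gives 0, so (v - 3) is a factor.
Divide: v³ - 9v² + 9v + 27 = (v - 3)(v² - 6v - 9).
Apply the quadratic formula to v² - 6v - 9 = 0: v = (6 ± √72)/2, i.e. v ≈ 7.2426 or v ≈ -1.2426.

v = -1.2426 or v = 3 or v = 7.2426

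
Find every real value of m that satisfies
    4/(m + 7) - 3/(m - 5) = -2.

Multiply both sides by (m + 7)(m - 5):
4(m - 5) - 3(m + 7) = -2(m + 7)(m - 5).
Expand and collect terms: -2m^2 - 5m + 111 = 0.
By the quadratic formula, m = (5 +/- sqrt(913)) / -4, so m ~= -8.804 or m ~= 6.304.
Neither value makes a denominator zero (m != -7, m != 5), so both are valid.

m = -8.804 or m = 6.304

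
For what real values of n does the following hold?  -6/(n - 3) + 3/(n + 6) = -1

Multiply both sides by (n - 3)(n + 6):
-6(n + 6) + 3(n - 3) = -(n - 3)(n + 6).
Expand and collect terms: -n² + 63 = 0.
By the quadratic formula, n = (0 ± √252) / -2, so n ≈ -7.9373 or n ≈ 7.9373.
Neither value makes a denominator zero (n ≠ 3, n ≠ -6), so both are valid.

n = -7.9373 or n = 7.9373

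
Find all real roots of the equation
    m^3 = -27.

m = -3

Rearrange: m^3 + 27 = 0.
Possible rational roots are divisors of 27. Testing m = -3 gives 0, so (m + 3) is a factor.
Divide: m^3 + 27 = (m + 3)(m^2 - 3m + 9).
The quadratic m^2 - 3m + 9 has discriminant -27 < 0, so no further real roots.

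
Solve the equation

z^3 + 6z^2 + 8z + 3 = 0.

z = -4.3028 or z = -1 or z = -0.6972

Possible rational roots are divisors of 3. Testing z = -1 gives 0, so (z + 1) is a factor.
Divide: z^3 + 6z^2 + 8z + 3 = (z + 1)(z^2 + 5z + 3).
Apply the quadratic formula to z^2 + 5z + 3 = 0: z = (-5 +/- sqrt(13))/2, i.e. z ~= -0.6972 or z ~= -4.3028.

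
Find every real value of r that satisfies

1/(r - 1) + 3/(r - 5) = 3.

Multiply both sides by (r - 1)(r - 5):
(r - 5) + 3(r - 1) = 3(r - 1)(r - 5).
Expand and collect terms: 3r² - 22r + 23 = 0.
By the quadratic formula, r = (22 ± √208) / 6, so r ≈ 6.0704 or r ≈ 1.263.
Neither value makes a denominator zero (r ≠ 1, r ≠ 5), so both are valid.

r = 1.263 or r = 6.0704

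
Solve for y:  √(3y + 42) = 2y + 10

y = -2

Square both sides: 3y + 42 = (2y + 10)².
Expand and rearrange: 4y² + 37y + 58 = 0.
Solving gives y = -2 or y = -7.25.
Check each candidate in the original equation:
  y = -2: √(36) = 6, while 2y + 10 = 6 — valid.
  y = -7.25: √(20.25) = 4.5, while 2y + 10 = -4.5 — extraneous.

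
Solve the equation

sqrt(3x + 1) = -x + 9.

x = 5

Square both sides: 3x + 1 = (-x + 9)^2.
Expand and rearrange: x^2 - 21x + 80 = 0.
Solving gives x = 16 or x = 5.
Check each candidate in the original equation:
  x = 16: sqrt(49) = 7, while -x + 9 = -7 — extraneous.
  x = 5: sqrt(16) = 4, while -x + 9 = 4 — valid.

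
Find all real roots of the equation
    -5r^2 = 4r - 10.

r = -1.8697 or r = 1.0697

Rearrange to standard form: -5r^2 - 4r + 10 = 0.
Discriminant: (-4)^2 - 4*(-5)*10 = 216.
Quadratic formula: r = (4 +/- sqrt(216)) / (-10).
So r = -3*sqrt(6)/5 - 2/5 ~= -1.8697 or r = -2/5 + 3*sqrt(6)/5 ~= 1.0697.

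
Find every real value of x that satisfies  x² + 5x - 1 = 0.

Discriminant: (5)² − 4·1·(-1) = 29.
Quadratic formula: x = (-5 ± √29) / 2.
So x = -5/2 + √(29)/2 ≈ 0.1926 or x = -√(29)/2 - 5/2 ≈ -5.1926.

x = -5.1926 or x = 0.1926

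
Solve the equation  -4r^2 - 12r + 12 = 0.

Discriminant: (-12)^2 - 4*(-4)*12 = 336.
Quadratic formula: r = (12 +/- sqrt(336)) / (-8).
So r = -sqrt(21)/2 - 3/2 ~= -3.7913 or r = -3/2 + sqrt(21)/2 ~= 0.7913.

r = -3.7913 or r = 0.7913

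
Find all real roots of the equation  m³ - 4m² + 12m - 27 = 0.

Possible rational roots are divisors of -27. Testing m = 3 gives 0, so (m - 3) is a factor.
Divide: m³ - 4m² + 12m - 27 = (m - 3)(m² - m + 9).
The quadratic m² - m + 9 has discriminant -35 < 0, so no further real roots.

m = 3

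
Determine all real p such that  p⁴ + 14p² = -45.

Let u = p². The equation becomes u² + 14u + 45 = 0.
Factor: (u + 5)(u + 9) = 0, so u = -5 or u = -9.
p² = -5 < 0 has no real solution.
p² = -9 < 0 has no real solution.

No real solutions.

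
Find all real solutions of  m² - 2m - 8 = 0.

m = -2 or m = 4

Factor: (m - 4)(m + 2) = 0.
So m = 4 or m = -2.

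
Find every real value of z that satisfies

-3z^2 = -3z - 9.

Rearrange to standard form: -3z^2 + 3z + 9 = 0.
Discriminant: (3)^2 - 4*(-3)*9 = 117.
Quadratic formula: z = (-3 +/- sqrt(117)) / (-6).
So z = 1/2 - sqrt(13)/2 ~= -1.3028 or z = 1/2 + sqrt(13)/2 ~= 2.3028.

z = -1.3028 or z = 2.3028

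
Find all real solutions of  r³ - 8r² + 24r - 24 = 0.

r = 2

Possible rational roots are divisors of -24. Testing r = 2 gives 0, so (r - 2) is a factor.
Divide: r³ - 8r² + 24r - 24 = (r - 2)(r² - 6r + 12).
The quadratic r² - 6r + 12 has discriminant -12 < 0, so no further real roots.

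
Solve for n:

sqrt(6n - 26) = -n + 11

Square both sides: 6n - 26 = (-n + 11)^2.
Expand and rearrange: n^2 - 28n + 147 = 0.
Solving gives n = 21 or n = 7.
Check each candidate in the original equation:
  n = 21: sqrt(100) = 10, while -n + 11 = -10 — extraneous.
  n = 7: sqrt(16) = 4, while -n + 11 = 4 — valid.

n = 7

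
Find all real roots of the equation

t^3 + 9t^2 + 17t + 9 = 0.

t = -6.6458 or t = -1.3542 or t = -1

Possible rational roots are divisors of 9. Testing t = -1 gives 0, so (t + 1) is a factor.
Divide: t^3 + 9t^2 + 17t + 9 = (t + 1)(t^2 + 8t + 9).
Apply the quadratic formula to t^2 + 8t + 9 = 0: t = (-8 +/- sqrt(28))/2, i.e. t ~= -1.3542 or t ~= -6.6458.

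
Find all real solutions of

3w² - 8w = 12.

Rearrange to standard form: 3w² - 8w - 12 = 0.
Discriminant: (-8)² − 4·3·(-12) = 208.
Quadratic formula: w = (8 ± √208) / 6.
So w = 4/3 + 2·√(13)/3 ≈ 3.737 or w = 4/3 - 2·√(13)/3 ≈ -1.0704.

w = -1.0704 or w = 3.737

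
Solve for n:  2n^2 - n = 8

n = -1.7656 or n = 2.2656

Rearrange to standard form: 2n^2 - n - 8 = 0.
Discriminant: (-1)^2 - 4*2*(-8) = 65.
Quadratic formula: n = (1 +/- sqrt(65)) / 4.
So n = 1/4 + sqrt(65)/4 ~= 2.2656 or n = 1/4 - sqrt(65)/4 ~= -1.7656.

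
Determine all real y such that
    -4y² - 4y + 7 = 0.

y = -1.9142 or y = 0.9142

Discriminant: (-4)² − 4·(-4)·7 = 128.
Quadratic formula: y = (4 ± √128) / (-8).
So y = -√(2) - 1/2 ≈ -1.9142 or y = -1/2 + √(2) ≈ 0.9142.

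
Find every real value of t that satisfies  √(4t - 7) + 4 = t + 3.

t = 2 or t = 4

Isolate the radical: √(4t - 7) = t - 1.
Square both sides: 4t - 7 = (t - 1)².
Expand and rearrange: t² - 6t + 8 = 0.
Solving gives t = 4 or t = 2.
Check each candidate in the original equation:
  t = 4: √(9) = 3, while t - 1 = 3 — valid.
  t = 2: √(1) = 1, while t - 1 = 1 — valid.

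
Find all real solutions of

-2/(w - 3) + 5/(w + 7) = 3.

w = -5.1856 or w = 2.1856

Multiply both sides by (w - 3)(w + 7):
-2(w + 7) + 5(w - 3) = 3(w - 3)(w + 7).
Expand and collect terms: 3w^2 + 9w - 34 = 0.
By the quadratic formula, w = (-9 +/- sqrt(489)) / 6, so w ~= 2.1856 or w ~= -5.1856.
Neither value makes a denominator zero (w != 3, w != -7), so both are valid.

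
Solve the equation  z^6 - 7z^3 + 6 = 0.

z = 1 or z = 1.8171

Let u = z^3. The equation becomes u^2 - 7u + 6 = 0.
Factor: (u - 6)(u - 1) = 0, so u = 6 or u = 1.
z^3 = 6 gives z = (6)^(1/3) ~= 1.8171.
z^3 = 1 gives z = 1.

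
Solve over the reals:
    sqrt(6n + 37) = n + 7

n = -6 or n = -2

Square both sides: 6n + 37 = (n + 7)^2.
Expand and rearrange: n^2 + 8n + 12 = 0.
Solving gives n = -2 or n = -6.
Check each candidate in the original equation:
  n = -2: sqrt(25) = 5, while n + 7 = 5 — valid.
  n = -6: sqrt(1) = 1, while n + 7 = 1 — valid.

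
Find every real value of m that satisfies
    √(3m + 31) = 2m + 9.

m = -2

Square both sides: 3m + 31 = (2m + 9)².
Expand and rearrange: 4m² + 33m + 50 = 0.
Solving gives m = -2 or m = -6.25.
Check each candidate in the original equation:
  m = -2: √(25) = 5, while 2m + 9 = 5 — valid.
  m = -6.25: √(12.25) = 3.5, while 2m + 9 = -3.5 — extraneous.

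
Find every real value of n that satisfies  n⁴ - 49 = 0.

Let u = n². The equation becomes u² - 49 = 0.
Factor: (u - 7)(u + 7) = 0, so u = 7 or u = -7.
n² = 7 gives n = ±√(7) ≈ ±2.6458.
n² = -7 < 0 has no real solution.

n = -2.6458 or n = 2.6458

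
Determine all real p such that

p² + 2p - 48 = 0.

Factor: (p + 8)(p - 6) = 0.
So p = -8 or p = 6.

p = -8 or p = 6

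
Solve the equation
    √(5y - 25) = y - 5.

Square both sides: 5y - 25 = (y - 5)².
Expand and rearrange: y² - 15y + 50 = 0.
Solving gives y = 10 or y = 5.
Check each candidate in the original equation:
  y = 10: √(25) = 5, while y - 5 = 5 — valid.
  y = 5: √(0) = 0, while y - 5 = 0 — valid.

y = 5 or y = 10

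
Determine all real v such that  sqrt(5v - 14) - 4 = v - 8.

Isolate the radical: sqrt(5v - 14) = v - 4.
Square both sides: 5v - 14 = (v - 4)^2.
Expand and rearrange: v^2 - 13v + 30 = 0.
Solving gives v = 10 or v = 3.
Check each candidate in the original equation:
  v = 10: sqrt(36) = 6, while v - 4 = 6 — valid.
  v = 3: sqrt(1) = 1, while v - 4 = -1 — extraneous.

v = 10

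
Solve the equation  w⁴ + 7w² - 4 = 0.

w = -0.7288 or w = 0.7288

Let u = w². The equation becomes u² + 7u - 4 = 0.
By the quadratic formula, u = -7/2 + √(65)/2 or u = -√(65)/2 - 7/2.
w² = -7/2 + √(65)/2 gives w = ±√(-7/2 + √(65)/2) ≈ ±0.7288.
w² = -√(65)/2 - 7/2 < 0 has no real solution.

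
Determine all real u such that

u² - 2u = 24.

u = -4 or u = 6

Bring every term to one side: u² - 2u - 24 = 0.
Factor: (u + 4)(u - 6) = 0.
So u = -4 or u = 6.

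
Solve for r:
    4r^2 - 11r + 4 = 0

r = 0.4313 or r = 2.3187

Discriminant: (-11)^2 - 4*4*4 = 57.
Quadratic formula: r = (11 +/- sqrt(57)) / 8.
So r = sqrt(57)/8 + 11/8 ~= 2.3187 or r = 11/8 - sqrt(57)/8 ~= 0.4313.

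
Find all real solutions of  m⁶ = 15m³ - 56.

m = 1.9129 or m = 2

Let u = m³. The equation becomes u² - 15u + 56 = 0.
Factor: (u - 7)(u - 8) = 0, so u = 7 or u = 8.
m³ = 7 gives m = ∛(7) ≈ 1.9129.
m³ = 8 gives m = 2.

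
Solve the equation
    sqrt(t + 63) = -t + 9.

t = 1

Square both sides: t + 63 = (-t + 9)^2.
Expand and rearrange: t^2 - 19t + 18 = 0.
Solving gives t = 18 or t = 1.
Check each candidate in the original equation:
  t = 18: sqrt(81) = 9, while -t + 9 = -9 — extraneous.
  t = 1: sqrt(64) = 8, while -t + 9 = 8 — valid.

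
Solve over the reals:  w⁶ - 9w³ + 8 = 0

w = 1 or w = 2

Let u = w³. The equation becomes u² - 9u + 8 = 0.
Factor: (u - 1)(u - 8) = 0, so u = 1 or u = 8.
w³ = 1 gives w = 1.
w³ = 8 gives w = 2.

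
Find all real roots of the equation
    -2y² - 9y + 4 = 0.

Discriminant: (-9)² − 4·(-2)·4 = 113.
Quadratic formula: y = (9 ± √113) / (-4).
So y = -√(113)/4 - 9/4 ≈ -4.9075 or y = -9/4 + √(113)/4 ≈ 0.4075.

y = -4.9075 or y = 0.4075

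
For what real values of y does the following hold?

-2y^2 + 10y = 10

y = 1.382 or y = 3.618

Rearrange to standard form: -2y^2 + 10y - 10 = 0.
Discriminant: (10)^2 - 4*(-2)*(-10) = 20.
Quadratic formula: y = (-10 +/- sqrt(20)) / (-4).
So y = 5/2 - sqrt(5)/2 ~= 1.382 or y = sqrt(5)/2 + 5/2 ~= 3.618.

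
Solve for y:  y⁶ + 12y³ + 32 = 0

Let u = y³. The equation becomes u² + 12u + 32 = 0.
Factor: (u + 8)(u + 4) = 0, so u = -8 or u = -4.
y³ = -8 gives y = -2.
y³ = -4 gives y = -∛(4) ≈ -1.5874.

y = -2 or y = -1.5874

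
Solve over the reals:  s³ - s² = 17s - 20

s = -4.1926 or s = 1.1926 or s = 4

Rearrange: s³ - s² - 17s + 20 = 0.
Possible rational roots are divisors of 20. Testing s = 4 gives 0, so (s - 4) is a factor.
Divide: s³ - s² - 17s + 20 = (s - 4)(s² + 3s - 5).
Apply the quadratic formula to s² + 3s - 5 = 0: s = (-3 ± √29)/2, i.e. s ≈ 1.1926 or s ≈ -4.1926.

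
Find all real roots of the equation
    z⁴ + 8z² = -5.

No real solutions.

Let u = z². The equation becomes u² + 8u + 5 = 0.
By the quadratic formula, u = -4 + √(11) or u = -4 - √(11).
z² = -4 + √(11) < 0 has no real solution.
z² = -4 - √(11) < 0 has no real solution.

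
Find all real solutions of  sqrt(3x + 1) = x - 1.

Square both sides: 3x + 1 = (x - 1)^2.
Expand and rearrange: x^2 - 5x = 0.
Solving gives x = 5 or x = 0.
Check each candidate in the original equation:
  x = 5: sqrt(16) = 4, while x - 1 = 4 — valid.
  x = 0: sqrt(1) = 1, while x - 1 = -1 — extraneous.

x = 5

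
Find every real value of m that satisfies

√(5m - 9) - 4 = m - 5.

m = 2 or m = 5

Isolate the radical: √(5m - 9) = m - 1.
Square both sides: 5m - 9 = (m - 1)².
Expand and rearrange: m² - 7m + 10 = 0.
Solving gives m = 5 or m = 2.
Check each candidate in the original equation:
  m = 5: √(16) = 4, while m - 1 = 4 — valid.
  m = 2: √(1) = 1, while m - 1 = 1 — valid.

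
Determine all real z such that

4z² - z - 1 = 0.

Discriminant: (-1)² − 4·4·(-1) = 17.
Quadratic formula: z = (1 ± √17) / 8.
So z = 1/8 + √(17)/8 ≈ 0.6404 or z = 1/8 - √(17)/8 ≈ -0.3904.

z = -0.3904 or z = 0.6404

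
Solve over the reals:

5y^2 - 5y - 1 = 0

Discriminant: (-5)^2 - 4*5*(-1) = 45.
Quadratic formula: y = (5 +/- sqrt(45)) / 10.
So y = 1/2 + 3*sqrt(5)/10 ~= 1.1708 or y = 1/2 - 3*sqrt(5)/10 ~= -0.1708.

y = -0.1708 or y = 1.1708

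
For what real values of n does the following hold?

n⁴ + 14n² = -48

No real solutions.

Let u = n². The equation becomes u² + 14u + 48 = 0.
Factor: (u + 8)(u + 6) = 0, so u = -8 or u = -6.
n² = -8 < 0 has no real solution.
n² = -6 < 0 has no real solution.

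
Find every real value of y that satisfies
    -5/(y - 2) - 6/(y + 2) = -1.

y = -0.1789 or y = 11.1789

Multiply both sides by (y - 2)(y + 2):
-5(y + 2) - 6(y - 2) = -(y - 2)(y + 2).
Expand and collect terms: -y² + 11y + 2 = 0.
By the quadratic formula, y = (-11 ± √129) / -2, so y ≈ -0.1789 or y ≈ 11.1789.
Neither value makes a denominator zero (y ≠ 2, y ≠ -2), so both are valid.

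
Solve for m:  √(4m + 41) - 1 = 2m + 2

m = 2

Isolate the radical: √(4m + 41) = 2m + 3.
Square both sides: 4m + 41 = (2m + 3)².
Expand and rearrange: 4m² + 8m - 32 = 0.
Solving gives m = 2 or m = -4.
Check each candidate in the original equation:
  m = 2: √(49) = 7, while 2m + 3 = 7 — valid.
  m = -4: √(25) = 5, while 2m + 3 = -5 — extraneous.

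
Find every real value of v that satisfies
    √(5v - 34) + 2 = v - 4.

v = 7 or v = 10

Isolate the radical: √(5v - 34) = v - 6.
Square both sides: 5v - 34 = (v - 6)².
Expand and rearrange: v² - 17v + 70 = 0.
Solving gives v = 10 or v = 7.
Check each candidate in the original equation:
  v = 10: √(16) = 4, while v - 6 = 4 — valid.
  v = 7: √(1) = 1, while v - 6 = 1 — valid.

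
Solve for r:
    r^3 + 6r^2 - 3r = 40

Rearrange: r^3 + 6r^2 - 3r - 40 = 0.
Possible rational roots are divisors of -40. Testing r = -5 gives 0, so (r + 5) is a factor.
Divide: r^3 + 6r^2 - 3r - 40 = (r + 5)(r^2 + r - 8).
Apply the quadratic formula to r^2 + r - 8 = 0: r = (-1 +/- sqrt(33))/2, i.e. r ~= 2.3723 or r ~= -3.3723.

r = -5 or r = -3.3723 or r = 2.3723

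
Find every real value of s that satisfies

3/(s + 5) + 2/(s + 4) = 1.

s = -4.4495 or s = 0.4495

Multiply both sides by (s + 5)(s + 4):
3(s + 4) + 2(s + 5) = (s + 5)(s + 4).
Expand and collect terms: s² + 4s - 2 = 0.
By the quadratic formula, s = (-4 ± √24) / 2, so s ≈ 0.4495 or s ≈ -4.4495.
Neither value makes a denominator zero (s ≠ -5, s ≠ -4), so both are valid.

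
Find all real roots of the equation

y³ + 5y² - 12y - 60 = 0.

Possible rational roots are divisors of -60. Testing y = -5 gives 0, so (y + 5) is a factor.
Divide: y³ + 5y² - 12y - 60 = (y + 5)(y² - 12).
Apply the quadratic formula to y² - 12 = 0: y = (0 ± √48)/2, i.e. y ≈ 3.4641 or y ≈ -3.4641.

y = -5 or y = -3.4641 or y = 3.4641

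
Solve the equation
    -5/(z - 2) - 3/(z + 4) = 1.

z = -9.3589 or z = -0.6411

Multiply both sides by (z - 2)(z + 4):
-5(z + 4) - 3(z - 2) = (z - 2)(z + 4).
Expand and collect terms: z² + 10z + 6 = 0.
By the quadratic formula, z = (-10 ± √76) / 2, so z ≈ -0.6411 or z ≈ -9.3589.
Neither value makes a denominator zero (z ≠ 2, z ≠ -4), so both are valid.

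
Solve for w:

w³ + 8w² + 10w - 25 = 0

w = -5 or w = -4.1926 or w = 1.1926

Possible rational roots are divisors of -25. Testing w = -5 gives 0, so (w + 5) is a factor.
Divide: w³ + 8w² + 10w - 25 = (w + 5)(w² + 3w - 5).
Apply the quadratic formula to w² + 3w - 5 = 0: w = (-3 ± √29)/2, i.e. w ≈ 1.1926 or w ≈ -4.1926.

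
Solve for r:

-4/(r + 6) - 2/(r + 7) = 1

Multiply both sides by (r + 6)(r + 7):
-4(r + 7) - 2(r + 6) = (r + 6)(r + 7).
Expand and collect terms: r² + 19r + 82 = 0.
By the quadratic formula, r = (-19 ± √33) / 2, so r ≈ -6.6277 or r ≈ -12.3723.
Neither value makes a denominator zero (r ≠ -6, r ≠ -7), so both are valid.

r = -12.3723 or r = -6.6277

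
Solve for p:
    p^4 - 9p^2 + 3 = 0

Let u = p^2. The equation becomes u^2 - 9u + 3 = 0.
By the quadratic formula, u = sqrt(69)/2 + 9/2 or u = 9/2 - sqrt(69)/2.
p^2 = sqrt(69)/2 + 9/2 gives p = +/-sqrt(sqrt(69)/2 + 9/2) ~= +/-2.9417.
p^2 = 9/2 - sqrt(69)/2 gives p = +/-sqrt(9/2 - sqrt(69)/2) ~= +/-0.5888.

p = -2.9417 or p = -0.5888 or p = 0.5888 or p = 2.9417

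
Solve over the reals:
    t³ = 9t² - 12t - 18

t = -0.873 or t = 3 or t = 6.873

Rearrange: t³ - 9t² + 12t + 18 = 0.
Possible rational roots are divisors of 18. Testing t = 3 gives 0, so (t - 3) is a factor.
Divide: t³ - 9t² + 12t + 18 = (t - 3)(t² - 6t - 6).
Apply the quadratic formula to t² - 6t - 6 = 0: t = (6 ± √60)/2, i.e. t ≈ 6.873 or t ≈ -0.873.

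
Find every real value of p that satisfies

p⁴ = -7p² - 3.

No real solutions.

Let u = p². The equation becomes u² + 7u + 3 = 0.
By the quadratic formula, u = -7/2 + √(37)/2 or u = -7/2 - √(37)/2.
p² = -7/2 + √(37)/2 < 0 has no real solution.
p² = -7/2 - √(37)/2 < 0 has no real solution.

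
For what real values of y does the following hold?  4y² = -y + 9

y = -1.6302 or y = 1.3802

Rearrange to standard form: 4y² + y - 9 = 0.
Discriminant: (1)² − 4·4·(-9) = 145.
Quadratic formula: y = (-1 ± √145) / 8.
So y = -1/8 + √(145)/8 ≈ 1.3802 or y = -√(145)/8 - 1/8 ≈ -1.6302.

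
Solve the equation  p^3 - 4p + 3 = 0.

Possible rational roots are divisors of 3. Testing p = 1 gives 0, so (p - 1) is a factor.
Divide: p^3 - 4p + 3 = (p - 1)(p^2 + p - 3).
Apply the quadratic formula to p^2 + p - 3 = 0: p = (-1 +/- sqrt(13))/2, i.e. p ~= 1.3028 or p ~= -2.3028.

p = -2.3028 or p = 1 or p = 1.3028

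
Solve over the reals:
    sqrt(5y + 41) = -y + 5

Square both sides: 5y + 41 = (-y + 5)^2.
Expand and rearrange: y^2 - 15y - 16 = 0.
Solving gives y = 16 or y = -1.
Check each candidate in the original equation:
  y = 16: sqrt(121) = 11, while -y + 5 = -11 — extraneous.
  y = -1: sqrt(36) = 6, while -y + 5 = 6 — valid.

y = -1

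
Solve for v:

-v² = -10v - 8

Rearrange to standard form: -v² + 10v + 8 = 0.
Discriminant: (10)² − 4·(-1)·8 = 132.
Quadratic formula: v = (-10 ± √132) / (-2).
So v = 5 - √(33) ≈ -0.7446 or v = 5 + √(33) ≈ 10.7446.

v = -0.7446 or v = 10.7446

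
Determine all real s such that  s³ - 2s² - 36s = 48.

s = -4 or s = -1.5826 or s = 7.5826

Rearrange: s³ - 2s² - 36s - 48 = 0.
Possible rational roots are divisors of -48. Testing s = -4 gives 0, so (s + 4) is a factor.
Divide: s³ - 2s² - 36s - 48 = (s + 4)(s² - 6s - 12).
Apply the quadratic formula to s² - 6s - 12 = 0: s = (6 ± √84)/2, i.e. s ≈ 7.5826 or s ≈ -1.5826.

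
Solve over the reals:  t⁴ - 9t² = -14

Let u = t². The equation becomes u² - 9u + 14 = 0.
Factor: (u - 7)(u - 2) = 0, so u = 7 or u = 2.
t² = 7 gives t = ±√(7) ≈ ±2.6458.
t² = 2 gives t = ±√(2) ≈ ±1.4142.

t = -2.6458 or t = -1.4142 or t = 1.4142 or t = 2.6458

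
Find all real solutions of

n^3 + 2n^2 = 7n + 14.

n = -2.6458 or n = -2 or n = 2.6458

Rearrange: n^3 + 2n^2 - 7n - 14 = 0.
Possible rational roots are divisors of -14. Testing n = -2 gives 0, so (n + 2) is a factor.
Divide: n^3 + 2n^2 - 7n - 14 = (n + 2)(n^2 - 7).
Apply the quadratic formula to n^2 - 7 = 0: n = (0 +/- sqrt(28))/2, i.e. n ~= 2.6458 or n ~= -2.6458.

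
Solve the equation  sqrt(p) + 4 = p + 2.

p = 4

Isolate the radical: sqrt(p) = p - 2.
Square both sides: p = (p - 2)^2.
Expand and rearrange: p^2 - 5p + 4 = 0.
Solving gives p = 4 or p = 1.
Check each candidate in the original equation:
  p = 4: sqrt(4) = 2, while p - 2 = 2 — valid.
  p = 1: sqrt(1) = 1, while p - 2 = -1 — extraneous.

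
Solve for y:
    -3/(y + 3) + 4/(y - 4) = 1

y = -5.0828 or y = 7.0828

Multiply both sides by (y + 3)(y - 4):
-3(y - 4) + 4(y + 3) = (y + 3)(y - 4).
Expand and collect terms: y² - 2y - 36 = 0.
By the quadratic formula, y = (2 ± √148) / 2, so y ≈ 7.0828 or y ≈ -5.0828.
Neither value makes a denominator zero (y ≠ -3, y ≠ 4), so both are valid.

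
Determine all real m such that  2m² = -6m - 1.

Rearrange to standard form: 2m² + 6m + 1 = 0.
Discriminant: (6)² − 4·2·1 = 28.
Quadratic formula: m = (-6 ± √28) / 4.
So m = -3/2 + √(7)/2 ≈ -0.1771 or m = -3/2 - √(7)/2 ≈ -2.8229.

m = -2.8229 or m = -0.1771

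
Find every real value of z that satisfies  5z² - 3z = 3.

z = -0.5307 or z = 1.1307

Rearrange to standard form: 5z² - 3z - 3 = 0.
Discriminant: (-3)² − 4·5·(-3) = 69.
Quadratic formula: z = (3 ± √69) / 10.
So z = 3/10 + √(69)/10 ≈ 1.1307 or z = 3/10 - √(69)/10 ≈ -0.5307.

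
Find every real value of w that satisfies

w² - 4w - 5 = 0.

w = -1 or w = 5

Factor: (w - 5)(w + 1) = 0.
So w = 5 or w = -1.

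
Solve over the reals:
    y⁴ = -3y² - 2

No real solutions.

Let u = y². The equation becomes u² + 3u + 2 = 0.
Factor: (u + 2)(u + 1) = 0, so u = -2 or u = -1.
y² = -2 < 0 has no real solution.
y² = -1 < 0 has no real solution.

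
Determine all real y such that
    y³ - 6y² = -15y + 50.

Rearrange: y³ - 6y² + 15y - 50 = 0.
Possible rational roots are divisors of -50. Testing y = 5 gives 0, so (y - 5) is a factor.
Divide: y³ - 6y² + 15y - 50 = (y - 5)(y² - y + 10).
The quadratic y² - y + 10 has discriminant -39 < 0, so no further real roots.

y = 5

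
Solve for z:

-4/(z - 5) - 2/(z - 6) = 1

z = -0.7016 or z = 5.7016

Multiply both sides by (z - 5)(z - 6):
-4(z - 6) - 2(z - 5) = (z - 5)(z - 6).
Expand and collect terms: z^2 - 5z - 4 = 0.
By the quadratic formula, z = (5 +/- sqrt(41)) / 2, so z ~= 5.7016 or z ~= -0.7016.
Neither value makes a denominator zero (z != 5, z != 6), so both are valid.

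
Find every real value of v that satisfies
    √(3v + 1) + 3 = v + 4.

v = 0 or v = 1

Isolate the radical: √(3v + 1) = v + 1.
Square both sides: 3v + 1 = (v + 1)².
Expand and rearrange: v² - v = 0.
Solving gives v = 1 or v = 0.
Check each candidate in the original equation:
  v = 1: √(4) = 2, while v + 1 = 2 — valid.
  v = 0: √(1) = 1, while v + 1 = 1 — valid.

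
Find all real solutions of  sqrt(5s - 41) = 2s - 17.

s = 10

Square both sides: 5s - 41 = (2s - 17)^2.
Expand and rearrange: 4s^2 - 73s + 330 = 0.
Solving gives s = 10 or s = 8.25.
Check each candidate in the original equation:
  s = 10: sqrt(9) = 3, while 2s - 17 = 3 — valid.
  s = 8.25: sqrt(0.25) = 0.5, while 2s - 17 = -0.5 — extraneous.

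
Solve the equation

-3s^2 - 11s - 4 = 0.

Discriminant: (-11)^2 - 4*(-3)*(-4) = 73.
Quadratic formula: s = (11 +/- sqrt(73)) / (-6).
So s = -11/6 - sqrt(73)/6 ~= -3.2573 or s = -11/6 + sqrt(73)/6 ~= -0.4093.

s = -3.2573 or s = -0.4093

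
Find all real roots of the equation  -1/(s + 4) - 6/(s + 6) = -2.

s = -4.5 or s = -2

Multiply both sides by (s + 4)(s + 6):
-(s + 6) - 6(s + 4) = -2(s + 4)(s + 6).
Expand and collect terms: -2s² - 13s - 18 = 0.
Factor or apply the quadratic formula: s = -4.5 or s = -2.
Neither value makes a denominator zero (s ≠ -4, s ≠ -6), so both are valid.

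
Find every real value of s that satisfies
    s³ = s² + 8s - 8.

Rearrange: s³ - s² - 8s + 8 = 0.
Possible rational roots are divisors of 8. Testing s = 1 gives 0, so (s - 1) is a factor.
Divide: s³ - s² - 8s + 8 = (s - 1)(s² - 8).
Apply the quadratic formula to s² - 8 = 0: s = (0 ± √32)/2, i.e. s ≈ 2.8284 or s ≈ -2.8284.

s = -2.8284 or s = 1 or s = 2.8284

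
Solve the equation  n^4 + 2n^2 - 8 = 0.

n = -1.4142 or n = 1.4142

Let u = n^2. The equation becomes u^2 + 2u - 8 = 0.
Factor: (u - 2)(u + 4) = 0, so u = 2 or u = -4.
n^2 = 2 gives n = +/-sqrt(2) ~= +/-1.4142.
n^2 = -4 < 0 has no real solution.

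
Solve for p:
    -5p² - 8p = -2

Rearrange to standard form: -5p² - 8p + 2 = 0.
Discriminant: (-8)² − 4·(-5)·2 = 104.
Quadratic formula: p = (8 ± √104) / (-10).
So p = -√(26)/5 - 4/5 ≈ -1.8198 or p = -4/5 + √(26)/5 ≈ 0.2198.

p = -1.8198 or p = 0.2198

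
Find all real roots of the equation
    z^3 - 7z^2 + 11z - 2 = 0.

Possible rational roots are divisors of -2. Testing z = 2 gives 0, so (z - 2) is a factor.
Divide: z^3 - 7z^2 + 11z - 2 = (z - 2)(z^2 - 5z + 1).
Apply the quadratic formula to z^2 - 5z + 1 = 0: z = (5 +/- sqrt(21))/2, i.e. z ~= 4.7913 or z ~= 0.2087.

z = 0.2087 or z = 2 or z = 4.7913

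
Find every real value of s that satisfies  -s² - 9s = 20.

Bring every term to one side: -s² - 9s - 20 = 0.
Factor: -1(s + 4)(s + 5) = 0.
So s = -4 or s = -5.

s = -5 or s = -4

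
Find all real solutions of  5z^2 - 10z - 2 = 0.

Discriminant: (-10)^2 - 4*5*(-2) = 140.
Quadratic formula: z = (10 +/- sqrt(140)) / 10.
So z = 1 + sqrt(35)/5 ~= 2.1832 or z = 1 - sqrt(35)/5 ~= -0.1832.

z = -0.1832 or z = 2.1832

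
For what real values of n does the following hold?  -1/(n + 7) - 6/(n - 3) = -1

n = -6.3899 or n = 9.3899

Multiply both sides by (n + 7)(n - 3):
-(n - 3) - 6(n + 7) = -(n + 7)(n - 3).
Expand and collect terms: -n^2 + 3n + 60 = 0.
By the quadratic formula, n = (-3 +/- sqrt(249)) / -2, so n ~= -6.3899 or n ~= 9.3899.
Neither value makes a denominator zero (n != -7, n != 3), so both are valid.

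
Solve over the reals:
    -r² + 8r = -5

r = -0.5826 or r = 8.5826

Rearrange to standard form: -r² + 8r + 5 = 0.
Discriminant: (8)² − 4·(-1)·5 = 84.
Quadratic formula: r = (-8 ± √84) / (-2).
So r = 4 - √(21) ≈ -0.5826 or r = 4 + √(21) ≈ 8.5826.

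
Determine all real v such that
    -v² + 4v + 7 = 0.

v = -1.3166 or v = 5.3166

Discriminant: (4)² − 4·(-1)·7 = 44.
Quadratic formula: v = (-4 ± √44) / (-2).
So v = 2 - √(11) ≈ -1.3166 or v = 2 + √(11) ≈ 5.3166.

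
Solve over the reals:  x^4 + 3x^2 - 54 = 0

x = -2.4495 or x = 2.4495

Let u = x^2. The equation becomes u^2 + 3u - 54 = 0.
Factor: (u - 6)(u + 9) = 0, so u = 6 or u = -9.
x^2 = 6 gives x = +/-sqrt(6) ~= +/-2.4495.
x^2 = -9 < 0 has no real solution.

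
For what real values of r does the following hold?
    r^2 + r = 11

r = -3.8541 or r = 2.8541

Rearrange to standard form: r^2 + r - 11 = 0.
Discriminant: (1)^2 - 4*1*(-11) = 45.
Quadratic formula: r = (-1 +/- sqrt(45)) / 2.
So r = -1/2 + 3*sqrt(5)/2 ~= 2.8541 or r = -3*sqrt(5)/2 - 1/2 ~= -3.8541.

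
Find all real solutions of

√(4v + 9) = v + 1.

v = 4

Square both sides: 4v + 9 = (v + 1)².
Expand and rearrange: v² - 2v - 8 = 0.
Solving gives v = 4 or v = -2.
Check each candidate in the original equation:
  v = 4: √(25) = 5, while v + 1 = 5 — valid.
  v = -2: √(1) = 1, while v + 1 = -1 — extraneous.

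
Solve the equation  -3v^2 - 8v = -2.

Rearrange to standard form: -3v^2 - 8v + 2 = 0.
Discriminant: (-8)^2 - 4*(-3)*2 = 88.
Quadratic formula: v = (8 +/- sqrt(88)) / (-6).
So v = -sqrt(22)/3 - 4/3 ~= -2.8968 or v = -4/3 + sqrt(22)/3 ~= 0.2301.

v = -2.8968 or v = 0.2301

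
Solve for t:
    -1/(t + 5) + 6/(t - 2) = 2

t = -5.3551 or t = 4.8551

Multiply both sides by (t + 5)(t - 2):
-(t - 2) + 6(t + 5) = 2(t + 5)(t - 2).
Expand and collect terms: 2t² + t - 52 = 0.
By the quadratic formula, t = (-1 ± √417) / 4, so t ≈ 4.8551 or t ≈ -5.3551.
Neither value makes a denominator zero (t ≠ -5, t ≠ 2), so both are valid.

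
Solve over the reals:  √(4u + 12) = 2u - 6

Square both sides: 4u + 12 = (2u - 6)².
Expand and rearrange: 4u² - 28u + 24 = 0.
Solving gives u = 6 or u = 1.
Check each candidate in the original equation:
  u = 6: √(36) = 6, while 2u - 6 = 6 — valid.
  u = 1: √(16) = 4, while 2u - 6 = -4 — extraneous.

u = 6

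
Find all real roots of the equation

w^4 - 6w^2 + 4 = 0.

Let u = w^2. The equation becomes u^2 - 6u + 4 = 0.
By the quadratic formula, u = sqrt(5) + 3 or u = 3 - sqrt(5).
w^2 = sqrt(5) + 3 gives w = +/-sqrt(sqrt(5) + 3) ~= +/-2.2882.
w^2 = 3 - sqrt(5) gives w = +/-sqrt(3 - sqrt(5)) ~= +/-0.874.

w = -2.2882 or w = -0.874 or w = 0.874 or w = 2.2882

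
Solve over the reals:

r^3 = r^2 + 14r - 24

Rearrange: r^3 - r^2 - 14r + 24 = 0.
Possible rational roots are divisors of 24. Testing r = -4 gives 0, so (r + 4) is a factor.
Divide: r^3 - r^2 - 14r + 24 = (r + 4)(r^2 - 5r + 6).
Factor the quadratic: r = 3 or r = 2.

r = -4 or r = 2 or r = 3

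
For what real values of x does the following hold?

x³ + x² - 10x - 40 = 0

x = 4

Possible rational roots are divisors of -40. Testing x = 4 gives 0, so (x - 4) is a factor.
Divide: x³ + x² - 10x - 40 = (x - 4)(x² + 5x + 10).
The quadratic x² + 5x + 10 has discriminant -15 < 0, so no further real roots.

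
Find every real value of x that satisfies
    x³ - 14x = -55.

Rearrange: x³ - 14x + 55 = 0.
Possible rational roots are divisors of 55. Testing x = -5 gives 0, so (x + 5) is a factor.
Divide: x³ - 14x + 55 = (x + 5)(x² - 5x + 11).
The quadratic x² - 5x + 11 has discriminant -19 < 0, so no further real roots.

x = -5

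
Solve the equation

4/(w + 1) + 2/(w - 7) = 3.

w = 0.2141 or w = 7.7859

Multiply both sides by (w + 1)(w - 7):
4(w - 7) + 2(w + 1) = 3(w + 1)(w - 7).
Expand and collect terms: 3w^2 - 24w + 5 = 0.
By the quadratic formula, w = (24 +/- sqrt(516)) / 6, so w ~= 7.7859 or w ~= 0.2141.
Neither value makes a denominator zero (w != -1, w != 7), so both are valid.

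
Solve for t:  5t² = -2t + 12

Rearrange to standard form: 5t² + 2t - 12 = 0.
Discriminant: (2)² − 4·5·(-12) = 244.
Quadratic formula: t = (-2 ± √244) / 10.
So t = -1/5 + √(61)/5 ≈ 1.362 or t = -√(61)/5 - 1/5 ≈ -1.762.

t = -1.762 or t = 1.362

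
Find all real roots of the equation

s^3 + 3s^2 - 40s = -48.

s = -8.4244 or s = 1.4244 or s = 4

Rearrange: s^3 + 3s^2 - 40s + 48 = 0.
Possible rational roots are divisors of 48. Testing s = 4 gives 0, so (s - 4) is a factor.
Divide: s^3 + 3s^2 - 40s + 48 = (s - 4)(s^2 + 7s - 12).
Apply the quadratic formula to s^2 + 7s - 12 = 0: s = (-7 +/- sqrt(97))/2, i.e. s ~= 1.4244 or s ~= -8.4244.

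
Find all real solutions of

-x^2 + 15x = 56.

Bring every term to one side: -x^2 + 15x - 56 = 0.
Factor: -1(x - 8)(x - 7) = 0.
So x = 8 or x = 7.

x = 7 or x = 8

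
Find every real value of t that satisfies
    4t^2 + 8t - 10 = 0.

Discriminant: (8)^2 - 4*4*(-10) = 224.
Quadratic formula: t = (-8 +/- sqrt(224)) / 8.
So t = -1 + sqrt(14)/2 ~= 0.8708 or t = -sqrt(14)/2 - 1 ~= -2.8708.

t = -2.8708 or t = 0.8708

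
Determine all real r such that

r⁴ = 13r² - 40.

r = -2.8284 or r = -2.2361 or r = 2.2361 or r = 2.8284

Let u = r². The equation becomes u² - 13u + 40 = 0.
Factor: (u - 5)(u - 8) = 0, so u = 5 or u = 8.
r² = 5 gives r = ±√(5) ≈ ±2.2361.
r² = 8 gives r = ±2·√(2) ≈ ±2.8284.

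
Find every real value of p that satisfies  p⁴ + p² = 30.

Let u = p². The equation becomes u² + u - 30 = 0.
Factor: (u - 5)(u + 6) = 0, so u = 5 or u = -6.
p² = 5 gives p = ±√(5) ≈ ±2.2361.
p² = -6 < 0 has no real solution.

p = -2.2361 or p = 2.2361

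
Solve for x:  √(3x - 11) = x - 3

Square both sides: 3x - 11 = (x - 3)².
Expand and rearrange: x² - 9x + 20 = 0.
Solving gives x = 5 or x = 4.
Check each candidate in the original equation:
  x = 5: √(4) = 2, while x - 3 = 2 — valid.
  x = 4: √(1) = 1, while x - 3 = 1 — valid.

x = 4 or x = 5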